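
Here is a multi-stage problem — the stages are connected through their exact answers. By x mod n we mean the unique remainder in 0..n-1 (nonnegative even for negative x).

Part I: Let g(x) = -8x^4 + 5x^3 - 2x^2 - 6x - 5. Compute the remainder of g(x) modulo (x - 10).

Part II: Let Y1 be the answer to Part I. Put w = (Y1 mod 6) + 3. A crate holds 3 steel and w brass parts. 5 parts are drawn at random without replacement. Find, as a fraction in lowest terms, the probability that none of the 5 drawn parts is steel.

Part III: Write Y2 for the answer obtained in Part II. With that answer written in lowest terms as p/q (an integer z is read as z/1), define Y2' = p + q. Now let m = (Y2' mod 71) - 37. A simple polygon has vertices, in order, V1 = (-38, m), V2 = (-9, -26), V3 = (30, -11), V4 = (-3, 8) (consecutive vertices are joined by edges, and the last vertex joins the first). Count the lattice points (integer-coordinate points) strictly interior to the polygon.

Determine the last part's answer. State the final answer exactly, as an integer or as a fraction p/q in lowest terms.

1187

Part I: remainder = value at the root: -8*(10)^4 + 5*(10)^3 - 2*(10)^2 - 6*(10)^1 - 5 = (-80000) + (5000) + (-200) + (-60) + (-5) = -75265; answer -75265
Part II: Y1 = -75265; w = 8; total draws C(11,5) = 462; favorable C(8,5) = 56; P = 4/33; answer 4/33
Part III: Y2 = 4/33; threaded value p + q = 37; m = 0; cross terms: (-38*-26 - -9*0)=988, (-9*-11 - 30*-26)=879, (30*8 - -3*-11)=207, (-3*0 - -38*8)=304; twice the area = |2378| = 2378; area = 1189; boundary points = 1 + 3 + 1 + 1 = 6; strictly interior points = area - boundary/2 + 1 = 1187; answer 1187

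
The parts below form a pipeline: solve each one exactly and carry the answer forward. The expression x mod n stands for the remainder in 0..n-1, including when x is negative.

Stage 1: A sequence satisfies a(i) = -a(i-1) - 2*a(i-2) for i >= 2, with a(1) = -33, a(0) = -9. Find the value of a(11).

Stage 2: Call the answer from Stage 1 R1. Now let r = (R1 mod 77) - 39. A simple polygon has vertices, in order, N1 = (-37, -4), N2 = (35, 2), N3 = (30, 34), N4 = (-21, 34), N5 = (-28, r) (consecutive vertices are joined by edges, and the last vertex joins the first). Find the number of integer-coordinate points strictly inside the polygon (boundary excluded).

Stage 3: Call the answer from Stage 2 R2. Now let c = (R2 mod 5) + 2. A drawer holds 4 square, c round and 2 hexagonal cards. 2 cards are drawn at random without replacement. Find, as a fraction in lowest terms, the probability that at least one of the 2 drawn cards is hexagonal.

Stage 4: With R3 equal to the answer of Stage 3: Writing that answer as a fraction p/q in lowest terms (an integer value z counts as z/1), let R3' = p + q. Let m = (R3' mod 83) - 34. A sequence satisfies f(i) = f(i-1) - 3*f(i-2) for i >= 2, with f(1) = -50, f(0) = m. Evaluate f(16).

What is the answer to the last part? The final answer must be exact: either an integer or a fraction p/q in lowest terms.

-161132

Stage 1: a(2) = -1*(-33) - 2*(-9) = 51; iterating: a(2)=51, a(3)=15, a(4)=-117, a(5)=87, a(6)=147, a(7)=-321, a(8)=27, a(9)=615, a(10)=-669, a(11)=-561; answer -561
Stage 2: R1 = -561; r = 16; cross terms: (-37*2 - 35*-4)=66, (35*34 - 30*2)=1130, (30*34 - -21*34)=1734, (-21*16 - -28*34)=616, (-28*-4 - -37*16)=704; twice the area = |4250| = 4250; area = 2125; boundary points = 6 + 1 + 51 + 1 + 1 = 60; strictly interior points = area - boundary/2 + 1 = 2096; answer 2096
Stage 3: R2 = 2096; c = 3; total draws C(9,2) = 36; complement C(7,2) = 21; favorable 36 - 21 = 15; P = 5/12; answer 5/12
Stage 4: R3 = 5/12; threaded value p + q = 17; m = -17; f(2) = 1*(-50) - 3*(-17) = 1; iterating: f(2)=1, f(3)=151, f(4)=148, f(5)=-305, f(6)=-749, f(7)=166, f(8)=2413, f(9)=1915, f(10)=-5324, f(11)=-11069, f(12)=4903, f(13)=38110, f(14)=23401, f(15)=-90929, f(16)=-161132; answer -161132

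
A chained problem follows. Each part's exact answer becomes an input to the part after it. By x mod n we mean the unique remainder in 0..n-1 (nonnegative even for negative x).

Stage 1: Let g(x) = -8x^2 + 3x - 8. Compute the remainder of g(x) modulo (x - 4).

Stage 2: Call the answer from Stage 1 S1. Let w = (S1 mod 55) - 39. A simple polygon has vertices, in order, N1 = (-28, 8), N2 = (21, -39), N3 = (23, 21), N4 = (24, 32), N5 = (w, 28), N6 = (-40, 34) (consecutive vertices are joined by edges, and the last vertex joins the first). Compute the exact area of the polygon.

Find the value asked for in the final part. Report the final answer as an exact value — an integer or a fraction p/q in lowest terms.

Stage 1: remainder = value at the root: -8*(4)^2 + 3*(4)^1 - 8 = (-128) + (12) + (-8) = -124; answer -124
Stage 2: S1 = -124; w = 2; cross terms: (-28*-39 - 21*8)=924, (21*21 - 23*-39)=1338, (23*32 - 24*21)=232, (24*28 - 2*32)=608, (2*34 - -40*28)=1188, (-40*8 - -28*34)=632; twice the area = |4922| = 4922; area = 2461; answer 2461

2461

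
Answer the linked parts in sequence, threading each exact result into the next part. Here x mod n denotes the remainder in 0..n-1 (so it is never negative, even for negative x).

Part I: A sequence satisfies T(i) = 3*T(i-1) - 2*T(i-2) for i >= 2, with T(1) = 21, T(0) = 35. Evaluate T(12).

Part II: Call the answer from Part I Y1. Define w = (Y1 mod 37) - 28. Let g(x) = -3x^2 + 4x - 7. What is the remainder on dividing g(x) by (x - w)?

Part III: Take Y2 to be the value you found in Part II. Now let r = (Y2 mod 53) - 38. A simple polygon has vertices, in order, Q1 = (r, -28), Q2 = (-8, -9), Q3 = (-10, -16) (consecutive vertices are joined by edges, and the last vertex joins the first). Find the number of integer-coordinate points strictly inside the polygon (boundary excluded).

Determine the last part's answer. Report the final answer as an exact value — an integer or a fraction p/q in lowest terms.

0

Part I: T(2) = 3*(21) - 2*(35) = -7; iterating: T(2)=-7, T(3)=-63, T(4)=-175, T(5)=-399, T(6)=-847, T(7)=-1743, T(8)=-3535, T(9)=-7119, T(10)=-14287, T(11)=-28623, T(12)=-57295; answer -57295
Part II: Y1 = -57295; w = -10; remainder = value at the root: -3*(-10)^2 + 4*(-10)^1 - 7 = (-300) + (-40) + (-7) = -347; answer -347
Part III: Y2 = -347; r = -14; cross terms: (-14*-9 - -8*-28)=-98, (-8*-16 - -10*-9)=38, (-10*-28 - -14*-16)=56; twice the area = |-4| = 4; area = 2; boundary points = 1 + 1 + 4 = 6; strictly interior points = area - boundary/2 + 1 = 0; answer 0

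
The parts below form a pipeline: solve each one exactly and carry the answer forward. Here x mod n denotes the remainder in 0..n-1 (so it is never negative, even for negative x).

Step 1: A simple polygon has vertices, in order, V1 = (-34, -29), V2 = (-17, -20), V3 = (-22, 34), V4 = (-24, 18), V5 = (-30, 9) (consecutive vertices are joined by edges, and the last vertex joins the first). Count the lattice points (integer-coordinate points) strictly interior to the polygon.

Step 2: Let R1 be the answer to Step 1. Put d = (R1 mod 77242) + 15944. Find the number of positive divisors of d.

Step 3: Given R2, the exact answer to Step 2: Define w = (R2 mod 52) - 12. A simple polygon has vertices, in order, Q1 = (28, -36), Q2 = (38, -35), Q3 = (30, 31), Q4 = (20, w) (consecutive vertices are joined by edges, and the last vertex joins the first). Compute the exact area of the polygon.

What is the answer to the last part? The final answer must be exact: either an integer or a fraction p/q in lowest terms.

Step 1: cross terms: (-34*-20 - -17*-29)=187, (-17*34 - -22*-20)=-1018, (-22*18 - -24*34)=420, (-24*9 - -30*18)=324, (-30*-29 - -34*9)=1176; twice the area = |1089| = 1089; area = 1089/2; boundary points = 1 + 1 + 2 + 3 + 2 = 9; strictly interior points = area - boundary/2 + 1 = 541; answer 541
Step 2: R1 = 541; d = 16485; 16485 = 3 * 5 * 7 * 157; number of divisors = (1+1) * (1+1) * (1+1) * (1+1) = 16; answer 16
Step 3: R2 = 16; w = 4; cross terms: (28*-35 - 38*-36)=388, (38*31 - 30*-35)=2228, (30*4 - 20*31)=-500, (20*-36 - 28*4)=-832; twice the area = |1284| = 1284; area = 642; answer 642

642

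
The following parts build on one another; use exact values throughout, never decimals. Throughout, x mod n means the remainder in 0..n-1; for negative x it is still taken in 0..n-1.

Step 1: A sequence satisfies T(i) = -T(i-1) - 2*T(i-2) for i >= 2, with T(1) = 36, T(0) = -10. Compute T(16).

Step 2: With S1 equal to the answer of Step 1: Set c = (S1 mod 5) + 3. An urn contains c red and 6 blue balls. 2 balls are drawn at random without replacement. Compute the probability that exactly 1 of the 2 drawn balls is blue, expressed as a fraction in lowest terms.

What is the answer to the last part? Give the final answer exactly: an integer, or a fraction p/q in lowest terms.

6/11

Step 1: T(2) = -1*(36) - 2*(-10) = -16; iterating: T(2)=-16, T(3)=-56, T(4)=88, T(5)=24, T(6)=-200, T(7)=152, T(8)=248, T(9)=-552, T(10)=56, T(11)=1048, T(12)=-1160, T(13)=-936, T(14)=3256, T(15)=-1384, T(16)=-5128; answer -5128
Step 2: S1 = -5128; c = 5; total draws C(11,2) = 55; favorable C(6,1)*C(5,1) = 30; P = 6/11; answer 6/11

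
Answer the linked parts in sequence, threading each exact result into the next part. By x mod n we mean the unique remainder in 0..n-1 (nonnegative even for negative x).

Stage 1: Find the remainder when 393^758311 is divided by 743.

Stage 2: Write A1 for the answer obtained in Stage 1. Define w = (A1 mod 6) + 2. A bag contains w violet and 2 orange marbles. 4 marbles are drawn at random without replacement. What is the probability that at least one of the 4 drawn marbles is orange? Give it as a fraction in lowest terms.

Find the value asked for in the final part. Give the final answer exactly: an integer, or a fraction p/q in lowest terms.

Stage 1: squarings mod 743: 393^1=393, 393^2=648, 393^4=109, 393^8=736, 393^16=49, 393^32=172, 393^64=607, 393^128=664, 393^256=297, 393^512=535, 393^1024=170, 393^2048=666, 393^4096=728, 393^8192=225, 393^16384=101, 393^32768=542, 393^65536=279, 393^131072=569, 393^262144=556, 393^524288=48; 393^758311 = 393^1 * 393^2 * 393^4 * 393^32 * 393^512 * 393^4096 * 393^32768 * 393^65536 * 393^131072 * 393^524288 = 254 (mod 743); answer 254
Stage 2: A1 = 254; w = 4; total draws C(6,4) = 15; complement C(4,4) = 1; favorable 15 - 1 = 14; P = 14/15; answer 14/15

14/15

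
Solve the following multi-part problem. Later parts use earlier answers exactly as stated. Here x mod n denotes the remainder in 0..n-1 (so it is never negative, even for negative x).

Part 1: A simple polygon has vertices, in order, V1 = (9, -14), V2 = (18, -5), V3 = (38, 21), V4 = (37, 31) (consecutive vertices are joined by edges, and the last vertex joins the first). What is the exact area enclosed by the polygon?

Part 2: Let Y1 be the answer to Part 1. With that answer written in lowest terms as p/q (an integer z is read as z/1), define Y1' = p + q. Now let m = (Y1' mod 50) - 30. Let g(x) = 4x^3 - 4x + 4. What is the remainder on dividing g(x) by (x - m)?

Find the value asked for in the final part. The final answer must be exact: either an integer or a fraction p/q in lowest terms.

Part 1: cross terms: (9*-5 - 18*-14)=207, (18*21 - 38*-5)=568, (38*31 - 37*21)=401, (37*-14 - 9*31)=-797; twice the area = |379| = 379; area = 379/2; answer 379/2
Part 2: Y1 = 379/2; threaded value p + q = 381; m = 1; remainder = value at the root: 4*(1)^3 - 4*(1)^1 + 4 = (4) + (-4) + (4) = 4; answer 4

4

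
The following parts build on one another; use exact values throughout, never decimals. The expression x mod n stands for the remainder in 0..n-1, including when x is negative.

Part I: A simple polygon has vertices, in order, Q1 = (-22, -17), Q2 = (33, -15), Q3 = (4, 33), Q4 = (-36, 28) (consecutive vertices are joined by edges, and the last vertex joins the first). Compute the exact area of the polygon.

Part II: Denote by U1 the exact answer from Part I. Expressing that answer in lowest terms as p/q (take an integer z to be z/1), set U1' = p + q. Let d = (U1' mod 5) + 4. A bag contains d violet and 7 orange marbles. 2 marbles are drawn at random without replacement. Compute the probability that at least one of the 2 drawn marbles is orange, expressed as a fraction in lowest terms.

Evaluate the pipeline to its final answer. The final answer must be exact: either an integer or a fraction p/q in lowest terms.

49/55

Part I: cross terms: (-22*-15 - 33*-17)=891, (33*33 - 4*-15)=1149, (4*28 - -36*33)=1300, (-36*-17 - -22*28)=1228; twice the area = |4568| = 4568; area = 2284; answer 2284
Part II: U1 = 2284; threaded value p + q = 2285; d = 4; total draws C(11,2) = 55; complement C(4,2) = 6; favorable 55 - 6 = 49; P = 49/55; answer 49/55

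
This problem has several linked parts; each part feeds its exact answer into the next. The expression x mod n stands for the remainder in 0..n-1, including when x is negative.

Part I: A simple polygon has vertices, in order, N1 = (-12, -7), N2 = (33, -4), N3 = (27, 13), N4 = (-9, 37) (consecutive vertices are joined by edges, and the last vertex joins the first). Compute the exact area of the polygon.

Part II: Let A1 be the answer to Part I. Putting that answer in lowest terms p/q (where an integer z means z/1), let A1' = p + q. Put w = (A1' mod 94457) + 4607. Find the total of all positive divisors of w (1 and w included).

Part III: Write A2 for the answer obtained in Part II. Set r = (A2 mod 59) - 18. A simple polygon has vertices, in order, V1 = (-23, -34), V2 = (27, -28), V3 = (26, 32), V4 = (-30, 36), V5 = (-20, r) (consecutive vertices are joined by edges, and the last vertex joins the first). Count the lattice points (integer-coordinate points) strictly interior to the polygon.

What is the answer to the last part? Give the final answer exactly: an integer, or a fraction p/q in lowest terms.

Part I: cross terms: (-12*-4 - 33*-7)=279, (33*13 - 27*-4)=537, (27*37 - -9*13)=1116, (-9*-7 - -12*37)=507; twice the area = |2439| = 2439; area = 2439/2; answer 2439/2
Part II: A1 = 2439/2; threaded value p + q = 2441; w = 7048; 7048 = 2^3 * 881; sigma = (1 + 2 + 4 + 8) * (1 + 881) = 15 * 882 = 13230; answer 13230
Part III: A2 = 13230; r = -4; cross terms: (-23*-28 - 27*-34)=1562, (27*32 - 26*-28)=1592, (26*36 - -30*32)=1896, (-30*-4 - -20*36)=840, (-20*-34 - -23*-4)=588; twice the area = |6478| = 6478; area = 3239; boundary points = 2 + 1 + 4 + 10 + 3 = 20; strictly interior points = area - boundary/2 + 1 = 3230; answer 3230

3230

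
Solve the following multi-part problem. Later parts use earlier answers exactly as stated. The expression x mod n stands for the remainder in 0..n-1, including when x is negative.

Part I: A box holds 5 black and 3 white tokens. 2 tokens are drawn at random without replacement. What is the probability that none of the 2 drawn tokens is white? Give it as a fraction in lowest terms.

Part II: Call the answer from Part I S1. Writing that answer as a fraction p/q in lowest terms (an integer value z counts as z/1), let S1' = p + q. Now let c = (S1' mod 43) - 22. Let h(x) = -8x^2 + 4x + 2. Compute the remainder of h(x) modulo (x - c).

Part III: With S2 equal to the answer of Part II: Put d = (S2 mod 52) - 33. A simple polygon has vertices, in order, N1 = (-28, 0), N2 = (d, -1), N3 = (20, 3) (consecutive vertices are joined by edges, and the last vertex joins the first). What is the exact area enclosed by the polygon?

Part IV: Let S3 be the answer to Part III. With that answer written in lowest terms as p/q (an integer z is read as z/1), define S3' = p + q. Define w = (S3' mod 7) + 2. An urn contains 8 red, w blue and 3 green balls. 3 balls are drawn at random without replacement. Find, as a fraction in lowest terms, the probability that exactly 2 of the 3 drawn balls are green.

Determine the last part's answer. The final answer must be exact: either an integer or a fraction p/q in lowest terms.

Part I: total draws C(8,2) = 28; favorable C(5,2) = 10; P = 5/14; answer 5/14
Part II: S1 = 5/14; threaded value p + q = 19; c = -3; remainder = value at the root: -8*(-3)^2 + 4*(-3)^1 + 2 = (-72) + (-12) + (2) = -82; answer -82
Part III: S2 = -82; d = -11; cross terms: (-28*-1 - -11*0)=28, (-11*3 - 20*-1)=-13, (20*0 - -28*3)=84; twice the area = |99| = 99; area = 99/2; answer 99/2
Part IV: S3 = 99/2; threaded value p + q = 101; w = 5; total draws C(16,3) = 560; favorable C(3,2)*C(13,1) = 39; P = 39/560; answer 39/560

39/560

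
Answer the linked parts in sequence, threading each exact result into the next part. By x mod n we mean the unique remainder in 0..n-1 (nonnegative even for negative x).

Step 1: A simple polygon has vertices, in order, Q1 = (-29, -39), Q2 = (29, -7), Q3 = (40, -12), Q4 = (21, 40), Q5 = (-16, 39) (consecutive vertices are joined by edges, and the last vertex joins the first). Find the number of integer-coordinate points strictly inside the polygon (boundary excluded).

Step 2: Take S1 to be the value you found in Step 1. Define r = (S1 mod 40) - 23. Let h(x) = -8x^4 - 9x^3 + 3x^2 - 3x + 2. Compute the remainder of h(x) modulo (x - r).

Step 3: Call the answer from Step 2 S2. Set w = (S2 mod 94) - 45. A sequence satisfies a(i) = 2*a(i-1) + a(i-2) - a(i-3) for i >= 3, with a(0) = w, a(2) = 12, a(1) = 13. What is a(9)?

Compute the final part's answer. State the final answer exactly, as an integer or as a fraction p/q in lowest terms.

Step 1: cross terms: (-29*-7 - 29*-39)=1334, (29*-12 - 40*-7)=-68, (40*40 - 21*-12)=1852, (21*39 - -16*40)=1459, (-16*-39 - -29*39)=1755; twice the area = |6332| = 6332; area = 3166; boundary points = 2 + 1 + 1 + 1 + 13 = 18; strictly interior points = area - boundary/2 + 1 = 3158; answer 3158
Step 2: S1 = 3158; r = 15; remainder = value at the root: -8*(15)^4 - 9*(15)^3 + 3*(15)^2 - 3*(15)^1 + 2 = (-405000) + (-30375) + (675) + (-45) + (2) = -434743; answer -434743
Step 3: S2 = -434743; w = -38; a(3) = 2*(12) + 1*(13) - 1*(-38) = 75; iterating: a(3)=75, a(4)=149, a(5)=361, a(6)=796, a(7)=1804, a(8)=4043, a(9)=9094; answer 9094

9094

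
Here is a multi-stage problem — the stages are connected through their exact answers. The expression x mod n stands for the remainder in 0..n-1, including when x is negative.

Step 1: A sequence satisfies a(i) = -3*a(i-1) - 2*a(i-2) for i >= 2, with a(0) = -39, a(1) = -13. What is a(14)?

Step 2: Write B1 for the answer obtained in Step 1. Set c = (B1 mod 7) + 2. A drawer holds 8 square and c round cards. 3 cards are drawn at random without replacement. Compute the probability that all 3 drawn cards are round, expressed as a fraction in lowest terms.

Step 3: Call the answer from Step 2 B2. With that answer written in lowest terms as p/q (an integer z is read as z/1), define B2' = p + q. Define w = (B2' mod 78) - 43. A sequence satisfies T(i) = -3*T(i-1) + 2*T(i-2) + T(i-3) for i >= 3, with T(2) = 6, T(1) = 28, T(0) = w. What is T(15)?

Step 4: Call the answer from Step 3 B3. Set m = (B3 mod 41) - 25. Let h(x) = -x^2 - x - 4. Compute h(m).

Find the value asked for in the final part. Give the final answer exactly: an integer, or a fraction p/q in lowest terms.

-244

Step 1: a(2) = -3*(-13) - 2*(-39) = 117; iterating: a(2)=117, a(3)=-325, a(4)=741, a(5)=-1573, a(6)=3237, a(7)=-6565, a(8)=13221, a(9)=-26533, a(10)=53157, a(11)=-106405, a(12)=212901, a(13)=-425893, a(14)=851877; answer 851877
Step 2: B1 = 851877; c = 7; total draws C(15,3) = 455; favorable C(7,3) = 35; P = 1/13; answer 1/13
Step 3: B2 = 1/13; threaded value p + q = 14; w = -29; T(3) = -3*(6) + 2*(28) + 1*(-29) = 9; iterating: T(3)=9, T(4)=13, T(5)=-15, T(6)=80, T(7)=-257, T(8)=916, T(9)=-3182, T(10)=11121, T(11)=-38811, T(12)=135493, T(13)=-472980, T(14)=1651115, T(15)=-5763812; answer -5763812
Step 4: B3 = -5763812; m = -16; -1*(-16)^2 - 1*(-16)^1 - 4 = (-256) + (16) + (-4) = -244; answer -244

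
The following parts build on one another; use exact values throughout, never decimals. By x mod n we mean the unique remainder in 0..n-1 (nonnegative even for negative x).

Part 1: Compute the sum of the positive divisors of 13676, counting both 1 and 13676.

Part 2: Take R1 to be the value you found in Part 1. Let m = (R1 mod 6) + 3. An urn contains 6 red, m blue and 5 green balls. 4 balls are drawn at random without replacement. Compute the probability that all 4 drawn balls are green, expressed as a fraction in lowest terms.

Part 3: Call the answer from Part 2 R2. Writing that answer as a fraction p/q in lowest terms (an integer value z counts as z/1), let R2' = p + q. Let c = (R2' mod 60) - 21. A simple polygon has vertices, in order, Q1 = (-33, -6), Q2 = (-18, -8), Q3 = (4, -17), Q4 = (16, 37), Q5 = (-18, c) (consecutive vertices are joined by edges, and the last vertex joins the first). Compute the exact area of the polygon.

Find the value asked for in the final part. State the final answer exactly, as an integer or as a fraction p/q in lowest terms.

Part 1: 13676 = 2^2 * 13 * 263; sigma = (1 + 2 + 4) * (1 + 13) * (1 + 263) = 7 * 14 * 264 = 25872; answer 25872
Part 2: R1 = 25872; m = 3; total draws C(14,4) = 1001; favorable C(5,4) = 5; P = 5/1001; answer 5/1001
Part 3: R2 = 5/1001; threaded value p + q = 1006; c = 25; cross terms: (-33*-8 - -18*-6)=156, (-18*-17 - 4*-8)=338, (4*37 - 16*-17)=420, (16*25 - -18*37)=1066, (-18*-6 - -33*25)=933; twice the area = |2913| = 2913; area = 2913/2; answer 2913/2

2913/2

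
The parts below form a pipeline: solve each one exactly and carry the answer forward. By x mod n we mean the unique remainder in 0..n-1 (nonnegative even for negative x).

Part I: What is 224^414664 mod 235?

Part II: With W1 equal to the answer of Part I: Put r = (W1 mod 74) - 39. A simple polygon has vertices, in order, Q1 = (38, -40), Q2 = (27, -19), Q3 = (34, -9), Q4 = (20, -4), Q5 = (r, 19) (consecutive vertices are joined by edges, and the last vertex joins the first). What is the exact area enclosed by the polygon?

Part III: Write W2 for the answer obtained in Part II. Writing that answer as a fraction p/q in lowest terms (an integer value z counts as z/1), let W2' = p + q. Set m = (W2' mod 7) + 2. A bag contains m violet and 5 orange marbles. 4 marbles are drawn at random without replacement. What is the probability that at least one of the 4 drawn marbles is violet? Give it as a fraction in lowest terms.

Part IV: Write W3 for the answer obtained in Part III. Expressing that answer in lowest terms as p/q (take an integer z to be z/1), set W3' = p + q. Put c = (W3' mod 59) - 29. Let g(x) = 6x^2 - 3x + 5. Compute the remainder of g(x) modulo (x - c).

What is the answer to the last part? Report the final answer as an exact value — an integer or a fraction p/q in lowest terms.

Part I: squarings mod 235: 224^1=224, 224^2=121, 224^4=71, 224^8=106, 224^16=191, 224^32=56, 224^64=81, 224^128=216, 224^256=126, 224^512=131, 224^1024=6, 224^2048=36, 224^4096=121, 224^8192=71, 224^16384=106, 224^32768=191, 224^65536=56, 224^131072=81, 224^262144=216; 224^414664 = 224^8 * 224^64 * 224^128 * 224^256 * 224^512 * 224^4096 * 224^16384 * 224^131072 * 224^262144 = 166 (mod 235); answer 166
Part II: W1 = 166; r = -21; cross terms: (38*-19 - 27*-40)=358, (27*-9 - 34*-19)=403, (34*-4 - 20*-9)=44, (20*19 - -21*-4)=296, (-21*-40 - 38*19)=118; twice the area = |1219| = 1219; area = 1219/2; answer 1219/2
Part III: W2 = 1219/2; threaded value p + q = 1221; m = 5; total draws C(10,4) = 210; complement C(5,4) = 5; favorable 210 - 5 = 205; P = 41/42; answer 41/42
Part IV: W3 = 41/42; threaded value p + q = 83; c = -5; remainder = value at the root: 6*(-5)^2 - 3*(-5)^1 + 5 = (150) + (15) + (5) = 170; answer 170

170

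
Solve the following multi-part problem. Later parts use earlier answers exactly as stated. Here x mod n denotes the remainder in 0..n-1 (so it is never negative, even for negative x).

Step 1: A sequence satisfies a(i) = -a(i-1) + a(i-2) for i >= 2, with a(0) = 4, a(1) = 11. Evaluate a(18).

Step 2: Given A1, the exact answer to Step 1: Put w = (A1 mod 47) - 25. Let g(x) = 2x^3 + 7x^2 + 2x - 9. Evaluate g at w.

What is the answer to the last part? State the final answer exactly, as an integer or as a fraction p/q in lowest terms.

-9441

Step 1: a(2) = -1*(11) + 1*(4) = -7; iterating: a(2)=-7, a(3)=18, a(4)=-25, a(5)=43, a(6)=-68, a(7)=111, a(8)=-179, a(9)=290, a(10)=-469, a(11)=759, a(12)=-1228, a(13)=1987, a(14)=-3215, a(15)=5202, a(16)=-8417, a(17)=13619, a(18)=-22036; answer -22036
Step 2: A1 = -22036; w = -18; 2*(-18)^3 + 7*(-18)^2 + 2*(-18)^1 - 9 = (-11664) + (2268) + (-36) + (-9) = -9441; answer -9441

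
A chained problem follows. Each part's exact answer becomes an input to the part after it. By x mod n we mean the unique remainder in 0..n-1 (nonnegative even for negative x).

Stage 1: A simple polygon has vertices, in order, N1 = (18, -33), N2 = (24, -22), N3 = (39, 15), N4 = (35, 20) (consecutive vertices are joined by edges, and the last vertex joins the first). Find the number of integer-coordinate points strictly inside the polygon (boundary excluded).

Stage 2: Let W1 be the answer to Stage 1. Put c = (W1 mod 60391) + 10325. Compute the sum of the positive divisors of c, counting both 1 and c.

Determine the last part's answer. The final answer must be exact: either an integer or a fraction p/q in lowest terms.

Stage 1: cross terms: (18*-22 - 24*-33)=396, (24*15 - 39*-22)=1218, (39*20 - 35*15)=255, (35*-33 - 18*20)=-1515; twice the area = |354| = 354; area = 177; boundary points = 1 + 1 + 1 + 1 = 4; strictly interior points = area - boundary/2 + 1 = 176; answer 176
Stage 2: W1 = 176; c = 10501; 10501 is prime, so its only divisors are 1 and 10501; sigma = 1 + 10501 = 10502; answer 10502

10502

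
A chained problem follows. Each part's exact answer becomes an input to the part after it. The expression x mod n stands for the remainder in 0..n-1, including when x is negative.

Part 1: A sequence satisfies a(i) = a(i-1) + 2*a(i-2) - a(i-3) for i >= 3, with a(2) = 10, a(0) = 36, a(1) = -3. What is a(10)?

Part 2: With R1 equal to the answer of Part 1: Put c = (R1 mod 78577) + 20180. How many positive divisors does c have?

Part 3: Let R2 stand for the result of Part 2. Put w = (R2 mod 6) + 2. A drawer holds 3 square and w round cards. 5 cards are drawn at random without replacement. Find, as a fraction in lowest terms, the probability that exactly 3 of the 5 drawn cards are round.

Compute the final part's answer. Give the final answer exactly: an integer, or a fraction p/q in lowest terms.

10/21

Part 1: a(3) = 1*(10) + 2*(-3) - 1*(36) = -32; iterating: a(3)=-32, a(4)=-9, a(5)=-83, a(6)=-69, a(7)=-226, a(8)=-281, a(9)=-664, a(10)=-1000; answer -1000
Part 2: R1 = -1000; c = 97757; 97757 = 11 * 8887; number of divisors = (1+1) * (1+1) = 4; answer 4
Part 3: R2 = 4; w = 6; total draws C(9,5) = 126; favorable C(6,3)*C(3,2) = 60; P = 10/21; answer 10/21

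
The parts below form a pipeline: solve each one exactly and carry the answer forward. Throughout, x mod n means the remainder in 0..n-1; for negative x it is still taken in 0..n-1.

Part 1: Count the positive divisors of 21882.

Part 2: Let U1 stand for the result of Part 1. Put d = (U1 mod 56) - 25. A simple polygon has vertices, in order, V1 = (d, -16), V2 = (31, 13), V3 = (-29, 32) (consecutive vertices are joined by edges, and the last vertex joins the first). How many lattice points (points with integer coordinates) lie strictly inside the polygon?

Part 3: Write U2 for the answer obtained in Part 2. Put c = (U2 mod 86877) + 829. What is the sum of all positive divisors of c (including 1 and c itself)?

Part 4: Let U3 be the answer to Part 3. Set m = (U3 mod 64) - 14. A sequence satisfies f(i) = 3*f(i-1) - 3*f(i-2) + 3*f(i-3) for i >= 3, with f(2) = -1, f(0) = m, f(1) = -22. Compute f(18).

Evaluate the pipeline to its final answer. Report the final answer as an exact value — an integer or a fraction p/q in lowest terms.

Part 1: 21882 = 2 * 3 * 7 * 521; number of divisors = (1+1) * (1+1) * (1+1) * (1+1) = 16; answer 16
Part 2: U1 = 16; d = -9; cross terms: (-9*13 - 31*-16)=379, (31*32 - -29*13)=1369, (-29*-16 - -9*32)=752; twice the area = |2500| = 2500; area = 1250; boundary points = 1 + 1 + 4 = 6; strictly interior points = area - boundary/2 + 1 = 1248; answer 1248
Part 3: U2 = 1248; c = 2077; 2077 = 31 * 67; sigma = (1 + 31) * (1 + 67) = 32 * 68 = 2176; answer 2176
Part 4: U3 = 2176; m = -14; f(3) = 3*(-1) - 3*(-22) + 3*(-14) = 21; iterating: f(3)=21, f(4)=0, f(5)=-66, f(6)=-135, f(7)=-207, f(8)=-414, f(9)=-1026, f(10)=-2457, f(11)=-5535, f(12)=-12312, f(13)=-27702, f(14)=-62775, f(15)=-142155, f(16)=-321246, f(17)=-725598, f(18)=-1639521; answer -1639521

-1639521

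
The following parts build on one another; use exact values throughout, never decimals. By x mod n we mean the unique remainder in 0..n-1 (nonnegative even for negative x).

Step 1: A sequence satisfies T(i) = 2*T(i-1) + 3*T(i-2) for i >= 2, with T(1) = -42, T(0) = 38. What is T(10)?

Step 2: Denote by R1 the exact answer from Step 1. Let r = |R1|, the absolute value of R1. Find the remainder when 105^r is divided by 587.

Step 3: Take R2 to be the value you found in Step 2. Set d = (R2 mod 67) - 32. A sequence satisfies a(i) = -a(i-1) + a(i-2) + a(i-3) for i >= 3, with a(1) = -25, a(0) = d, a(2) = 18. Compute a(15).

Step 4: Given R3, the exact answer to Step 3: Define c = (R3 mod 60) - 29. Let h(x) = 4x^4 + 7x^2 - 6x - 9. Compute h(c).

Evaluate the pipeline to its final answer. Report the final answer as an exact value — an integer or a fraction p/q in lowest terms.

Step 1: T(2) = 2*(-42) + 3*(38) = 30; iterating: T(2)=30, T(3)=-66, T(4)=-42, T(5)=-282, T(6)=-690, T(7)=-2226, T(8)=-6522, T(9)=-19722, T(10)=-59010; answer -59010
Step 2: R1 = -59010; r = 59010; squarings mod 587: 105^1=105, 105^2=459, 105^4=535, 105^8=356, 105^16=531, 105^32=201, 105^64=485, 105^128=425, 105^256=416, 105^512=478, 105^1024=141, 105^2048=510, 105^4096=59, 105^8192=546, 105^16384=507, 105^32768=530; 105^59010 = 105^2 * 105^128 * 105^512 * 105^1024 * 105^8192 * 105^16384 * 105^32768 = 533 (mod 587); answer 533
Step 3: R2 = 533; d = 32; a(3) = -1*(18) + 1*(-25) + 1*(32) = -11; iterating: a(3)=-11, a(4)=4, a(5)=3, a(6)=-10, a(7)=17, a(8)=-24, a(9)=31, a(10)=-38, a(11)=45, a(12)=-52, a(13)=59, a(14)=-66, a(15)=73; answer 73
Step 4: R3 = 73; c = -16; 4*(-16)^4 + 7*(-16)^2 - 6*(-16)^1 - 9 = (262144) + (1792) + (96) + (-9) = 264023; answer 264023

264023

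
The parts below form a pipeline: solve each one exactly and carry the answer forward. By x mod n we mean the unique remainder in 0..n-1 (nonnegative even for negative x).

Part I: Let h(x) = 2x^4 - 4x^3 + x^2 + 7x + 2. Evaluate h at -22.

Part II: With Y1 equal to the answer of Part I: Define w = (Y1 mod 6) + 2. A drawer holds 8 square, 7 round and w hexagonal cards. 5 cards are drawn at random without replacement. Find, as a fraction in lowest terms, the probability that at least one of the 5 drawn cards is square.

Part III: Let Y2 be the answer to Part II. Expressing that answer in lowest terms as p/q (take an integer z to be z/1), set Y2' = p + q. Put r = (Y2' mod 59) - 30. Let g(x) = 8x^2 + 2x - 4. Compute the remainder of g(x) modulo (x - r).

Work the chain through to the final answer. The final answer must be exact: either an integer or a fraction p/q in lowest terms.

374

Part I: 2*(-22)^4 - 4*(-22)^3 + 1*(-22)^2 + 7*(-22)^1 + 2 = (468512) + (42592) + (484) + (-154) + (2) = 511436; answer 511436
Part II: Y1 = 511436; w = 4; total draws C(19,5) = 11628; complement C(11,5) = 462; favorable 11628 - 462 = 11166; P = 1861/1938; answer 1861/1938
Part III: Y2 = 1861/1938; threaded value p + q = 3799; r = -7; remainder = value at the root: 8*(-7)^2 + 2*(-7)^1 - 4 = (392) + (-14) + (-4) = 374; answer 374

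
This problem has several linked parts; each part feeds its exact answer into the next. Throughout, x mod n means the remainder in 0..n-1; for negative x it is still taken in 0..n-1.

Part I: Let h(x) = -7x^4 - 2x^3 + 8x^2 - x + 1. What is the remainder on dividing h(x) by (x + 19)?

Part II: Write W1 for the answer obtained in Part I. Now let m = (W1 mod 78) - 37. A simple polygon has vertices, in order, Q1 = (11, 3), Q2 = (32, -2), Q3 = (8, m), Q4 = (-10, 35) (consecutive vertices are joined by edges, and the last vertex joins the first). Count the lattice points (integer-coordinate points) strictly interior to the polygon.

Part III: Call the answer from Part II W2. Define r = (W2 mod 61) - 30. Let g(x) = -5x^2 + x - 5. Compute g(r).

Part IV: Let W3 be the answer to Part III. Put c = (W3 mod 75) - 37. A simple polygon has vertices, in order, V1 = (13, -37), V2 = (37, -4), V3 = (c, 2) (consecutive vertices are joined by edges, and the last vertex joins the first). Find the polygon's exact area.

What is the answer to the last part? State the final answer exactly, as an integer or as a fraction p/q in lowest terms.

204

Part I: remainder = value at the root: -7*(-19)^4 - 2*(-19)^3 + 8*(-19)^2 - 1*(-19)^1 + 1 = (-912247) + (13718) + (2888) + (19) + (1) = -895621; answer -895621
Part II: W1 = -895621; m = 16; cross terms: (11*-2 - 32*3)=-118, (32*16 - 8*-2)=528, (8*35 - -10*16)=440, (-10*3 - 11*35)=-415; twice the area = |435| = 435; area = 435/2; boundary points = 1 + 6 + 1 + 1 = 9; strictly interior points = area - boundary/2 + 1 = 214; answer 214
Part III: W2 = 214; r = 1; -5*(1)^2 + 1*(1)^1 - 5 = (-5) + (1) + (-5) = -9; answer -9
Part IV: W3 = -9; c = 29; cross terms: (13*-4 - 37*-37)=1317, (37*2 - 29*-4)=190, (29*-37 - 13*2)=-1099; twice the area = |408| = 408; area = 204; answer 204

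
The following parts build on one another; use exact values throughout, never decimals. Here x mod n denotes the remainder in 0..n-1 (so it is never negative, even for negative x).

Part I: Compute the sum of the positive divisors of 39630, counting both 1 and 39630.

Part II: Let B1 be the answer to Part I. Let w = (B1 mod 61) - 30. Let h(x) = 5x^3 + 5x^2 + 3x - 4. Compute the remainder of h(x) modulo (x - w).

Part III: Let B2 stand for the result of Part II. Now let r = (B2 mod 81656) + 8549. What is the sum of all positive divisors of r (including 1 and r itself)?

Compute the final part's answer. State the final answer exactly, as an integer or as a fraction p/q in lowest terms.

Part I: 39630 = 2 * 3 * 5 * 1321; sigma = (1 + 2) * (1 + 3) * (1 + 5) * (1 + 1321) = 3 * 4 * 6 * 1322 = 95184; answer 95184
Part II: B1 = 95184; w = -6; remainder = value at the root: 5*(-6)^3 + 5*(-6)^2 + 3*(-6)^1 - 4 = (-1080) + (180) + (-18) + (-4) = -922; answer -922
Part III: B2 = -922; r = 89283; 89283 = 3 * 29761; sigma = (1 + 3) * (1 + 29761) = 4 * 29762 = 119048; answer 119048

119048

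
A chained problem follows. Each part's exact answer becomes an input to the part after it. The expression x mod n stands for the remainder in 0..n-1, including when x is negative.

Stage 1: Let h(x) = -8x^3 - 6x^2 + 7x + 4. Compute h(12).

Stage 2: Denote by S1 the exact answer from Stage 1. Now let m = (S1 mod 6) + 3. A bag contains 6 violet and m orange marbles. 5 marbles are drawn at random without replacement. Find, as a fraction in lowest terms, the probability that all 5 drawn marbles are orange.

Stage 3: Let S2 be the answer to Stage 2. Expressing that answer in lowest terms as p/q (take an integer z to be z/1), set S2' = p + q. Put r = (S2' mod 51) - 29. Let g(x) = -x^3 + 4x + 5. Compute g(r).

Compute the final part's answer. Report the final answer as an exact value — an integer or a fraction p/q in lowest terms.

2

Stage 1: -8*(12)^3 - 6*(12)^2 + 7*(12)^1 + 4 = (-13824) + (-864) + (84) + (4) = -14600; answer -14600
Stage 2: S1 = -14600; m = 7; total draws C(13,5) = 1287; favorable C(7,5) = 21; P = 7/429; answer 7/429
Stage 3: S2 = 7/429; threaded value p + q = 436; r = -1; -1*(-1)^3 + 4*(-1)^1 + 5 = (1) + (-4) + (5) = 2; answer 2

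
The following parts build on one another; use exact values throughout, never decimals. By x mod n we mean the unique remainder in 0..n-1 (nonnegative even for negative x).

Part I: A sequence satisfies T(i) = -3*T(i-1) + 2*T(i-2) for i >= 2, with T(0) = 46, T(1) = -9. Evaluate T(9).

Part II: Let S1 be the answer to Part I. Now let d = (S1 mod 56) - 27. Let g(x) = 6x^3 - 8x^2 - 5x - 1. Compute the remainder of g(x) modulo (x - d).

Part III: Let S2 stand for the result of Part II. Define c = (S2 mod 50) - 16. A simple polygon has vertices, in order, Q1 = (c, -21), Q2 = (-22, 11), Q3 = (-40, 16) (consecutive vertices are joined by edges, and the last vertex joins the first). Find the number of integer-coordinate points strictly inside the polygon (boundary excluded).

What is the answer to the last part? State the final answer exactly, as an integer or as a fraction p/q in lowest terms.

200

Part I: T(2) = -3*(-9) + 2*(46) = 119; iterating: T(2)=119, T(3)=-375, T(4)=1363, T(5)=-4839, T(6)=17243, T(7)=-61407, T(8)=218707, T(9)=-778935; answer -778935
Part II: S1 = -778935; d = -2; remainder = value at the root: 6*(-2)^3 - 8*(-2)^2 - 5*(-2)^1 - 1 = (-48) + (-32) + (10) + (-1) = -71; answer -71
Part III: S2 = -71; c = 13; cross terms: (13*11 - -22*-21)=-319, (-22*16 - -40*11)=88, (-40*-21 - 13*16)=632; twice the area = |401| = 401; area = 401/2; boundary points = 1 + 1 + 1 = 3; strictly interior points = area - boundary/2 + 1 = 200; answer 200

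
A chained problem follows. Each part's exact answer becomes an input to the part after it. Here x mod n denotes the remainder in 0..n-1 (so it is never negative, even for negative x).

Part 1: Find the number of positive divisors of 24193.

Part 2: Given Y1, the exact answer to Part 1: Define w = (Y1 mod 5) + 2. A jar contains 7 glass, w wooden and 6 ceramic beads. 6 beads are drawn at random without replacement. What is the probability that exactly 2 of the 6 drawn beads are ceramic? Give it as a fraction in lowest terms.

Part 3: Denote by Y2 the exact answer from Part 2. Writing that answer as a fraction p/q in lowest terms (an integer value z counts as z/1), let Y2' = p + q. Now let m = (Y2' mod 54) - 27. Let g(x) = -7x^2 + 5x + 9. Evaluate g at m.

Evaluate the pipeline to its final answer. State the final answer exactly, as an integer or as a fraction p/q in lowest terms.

Part 1: 24193 = 13 * 1861; number of divisors = (1+1) * (1+1) = 4; answer 4
Part 2: Y1 = 4; w = 6; total draws C(19,6) = 27132; favorable C(6,2)*C(13,4) = 10725; P = 3575/9044; answer 3575/9044
Part 3: Y2 = 3575/9044; threaded value p + q = 12619; m = 10; -7*(10)^2 + 5*(10)^1 + 9 = (-700) + (50) + (9) = -641; answer -641

-641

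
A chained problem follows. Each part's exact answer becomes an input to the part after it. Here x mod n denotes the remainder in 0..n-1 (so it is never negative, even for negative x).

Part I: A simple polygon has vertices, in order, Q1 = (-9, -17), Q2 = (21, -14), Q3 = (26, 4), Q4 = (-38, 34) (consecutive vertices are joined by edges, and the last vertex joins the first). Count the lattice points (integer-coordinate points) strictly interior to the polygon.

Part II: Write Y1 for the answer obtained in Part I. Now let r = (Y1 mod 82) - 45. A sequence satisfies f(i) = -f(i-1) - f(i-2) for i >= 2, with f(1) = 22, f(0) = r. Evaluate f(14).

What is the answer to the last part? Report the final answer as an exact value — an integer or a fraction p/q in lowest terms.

Part I: cross terms: (-9*-14 - 21*-17)=483, (21*4 - 26*-14)=448, (26*34 - -38*4)=1036, (-38*-17 - -9*34)=952; twice the area = |2919| = 2919; area = 2919/2; boundary points = 3 + 1 + 2 + 1 = 7; strictly interior points = area - boundary/2 + 1 = 1457; answer 1457
Part II: Y1 = 1457; r = 18; f(2) = -1*(22) - 1*(18) = -40; iterating: f(2)=-40, f(3)=18, f(4)=22, f(5)=-40, f(6)=18, f(7)=22, f(8)=-40, f(9)=18, f(10)=22, f(11)=-40, f(12)=18, f(13)=22, f(14)=-40; answer -40

-40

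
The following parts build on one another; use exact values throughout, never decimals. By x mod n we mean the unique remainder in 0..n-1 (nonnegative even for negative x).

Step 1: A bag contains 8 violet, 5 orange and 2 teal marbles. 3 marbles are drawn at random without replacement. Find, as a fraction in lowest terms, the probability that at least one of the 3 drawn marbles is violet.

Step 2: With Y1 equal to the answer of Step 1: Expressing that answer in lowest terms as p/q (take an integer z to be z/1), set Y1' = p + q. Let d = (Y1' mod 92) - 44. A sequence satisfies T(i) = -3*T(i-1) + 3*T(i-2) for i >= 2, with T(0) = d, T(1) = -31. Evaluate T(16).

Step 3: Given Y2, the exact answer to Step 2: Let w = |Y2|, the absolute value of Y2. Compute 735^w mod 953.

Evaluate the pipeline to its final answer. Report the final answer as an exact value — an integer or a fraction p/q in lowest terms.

Step 1: total draws C(15,3) = 455; complement C(7,3) = 35; favorable 455 - 35 = 420; P = 12/13; answer 12/13
Step 2: Y1 = 12/13; threaded value p + q = 25; d = -19; T(2) = -3*(-31) + 3*(-19) = 36; iterating: T(2)=36, T(3)=-201, T(4)=711, T(5)=-2736, T(6)=10341, T(7)=-39231, T(8)=148716, T(9)=-563841, T(10)=2137671, T(11)=-8104536, T(12)=30726621, T(13)=-116493471, T(14)=441660276, T(15)=-1674461241, T(16)=6348364551; answer 6348364551
Step 3: Y2 = 6348364551; w = 6348364551; squarings mod 953: 735^1=735, 735^2=827, 735^4=628, 735^8=795, 735^16=186, 735^32=288, 735^64=33, 735^128=136, 735^256=389, 735^512=747, 735^1024=504, 735^2048=518, 735^4096=531, 735^8192=826, 735^16384=881, 735^32768=419, 735^65536=209, 735^131072=796, 735^262144=824, 735^524288=440, 735^1048576=141, 735^2097152=821, 735^4194304=270, 735^8388608=472, 735^16777216=735, 735^33554432=827, 735^67108864=628, 735^134217728=795, 735^268435456=186, 735^536870912=288, 735^1073741824=33, 735^2147483648=136, 735^4294967296=389; 735^6348364551 = 735^1 * 735^2 * 735^4 * 735^256 * 735^512 * 735^2048 * 735^4096 * 735^16384 * 735^262144 * 735^2097152 * 735^4194304 * 735^33554432 * 735^134217728 * 735^268435456 * 735^536870912 * 735^1073741824 * 735^4294967296 = 288 (mod 953); answer 288

288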